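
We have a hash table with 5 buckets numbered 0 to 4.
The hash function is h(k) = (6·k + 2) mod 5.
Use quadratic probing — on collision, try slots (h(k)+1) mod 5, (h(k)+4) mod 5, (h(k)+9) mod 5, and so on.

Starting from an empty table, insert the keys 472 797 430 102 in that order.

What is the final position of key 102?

472: h=4 => slot 4
797: h=4, probe 4,0 => slot 0
430: h=2 => slot 2
102: h=4, probe 4,0,3 => slot 3
Table: [797, _, 430, 102, 472]

3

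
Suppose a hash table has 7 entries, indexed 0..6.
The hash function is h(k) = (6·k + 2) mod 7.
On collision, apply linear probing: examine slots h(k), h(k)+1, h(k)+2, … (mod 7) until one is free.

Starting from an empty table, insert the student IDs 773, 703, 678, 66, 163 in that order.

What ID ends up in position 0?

703

Insert 773: h=6, slot 6 empty -> index 6.
Insert 703: h=6, slot 6 occupied -> index 0.
Insert 678: h=3, slot 3 empty -> index 3.
Insert 66: h=6, slots 6,0 occupied -> index 1.
Insert 163: h=0, slots 0,1 occupied -> index 2.
Table: [703, 66, 163, 678, —, —, 773]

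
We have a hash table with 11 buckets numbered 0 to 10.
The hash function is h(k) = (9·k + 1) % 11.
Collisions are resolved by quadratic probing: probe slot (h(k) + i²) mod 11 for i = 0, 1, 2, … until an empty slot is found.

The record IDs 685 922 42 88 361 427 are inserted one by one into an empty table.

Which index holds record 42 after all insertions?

9

Insert 685: h=6, slot 6 empty → index 6.
Insert 922: h=5, slot 5 empty → index 5.
Insert 42: h=5, slots 5,6 occupied → index 9.
Insert 88: h=1, slot 1 empty → index 1.
Insert 361: h=5, slots 5,6,9 occupied → index 3.
Insert 427: h=5, slots 5,6,9,3 occupied → index 10.
Table: [-, 88, -, 361, -, 922, 685, -, -, 42, 427]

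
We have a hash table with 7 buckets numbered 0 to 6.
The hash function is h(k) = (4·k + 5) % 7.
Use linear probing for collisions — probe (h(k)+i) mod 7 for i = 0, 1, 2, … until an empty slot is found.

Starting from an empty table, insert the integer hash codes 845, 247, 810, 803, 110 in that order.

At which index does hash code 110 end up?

1

845 hashes to 4; slot 4 is free => place at 4.
247 hashes to 6; slot 6 is free => place at 6.
810 hashes to 4; 4 taken => place at 5.
803 hashes to 4; 4,5,6 taken => place at 0.
110 hashes to 4; 4,5,6,0 taken => place at 1.
Table: [803, 110, —, —, 845, 810, 247]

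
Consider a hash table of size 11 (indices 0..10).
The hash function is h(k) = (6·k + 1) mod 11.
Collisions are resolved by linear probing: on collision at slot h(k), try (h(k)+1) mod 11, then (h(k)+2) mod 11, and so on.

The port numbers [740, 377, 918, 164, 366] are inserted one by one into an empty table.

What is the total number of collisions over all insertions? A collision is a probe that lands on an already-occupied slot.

5

740: h=8 => slot 8
377: h=8, probe 8,9 => slot 9
918: h=9, probe 9,10 => slot 10
164: h=6 => slot 6
366: h=8, probe 8,9,10,0 => slot 0
Table: [366, ∅, ∅, ∅, ∅, ∅, 164, ∅, 740, 377, 918]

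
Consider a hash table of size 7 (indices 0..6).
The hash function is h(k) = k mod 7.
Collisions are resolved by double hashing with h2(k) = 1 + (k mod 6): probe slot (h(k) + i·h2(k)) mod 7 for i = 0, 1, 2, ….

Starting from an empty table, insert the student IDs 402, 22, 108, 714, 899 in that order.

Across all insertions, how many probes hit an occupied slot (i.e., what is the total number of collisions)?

402 hashes to 3; slot 3 is free => place at 3.
22 hashes to 1; slot 1 is free => place at 1.
108 hashes to 3, h2=1; 3 taken => place at 4.
714 hashes to 0; slot 0 is free => place at 0.
899 hashes to 3, h2=6; 3 taken => place at 2.
Table: [714, 22, 899, 402, 108, _, _]

2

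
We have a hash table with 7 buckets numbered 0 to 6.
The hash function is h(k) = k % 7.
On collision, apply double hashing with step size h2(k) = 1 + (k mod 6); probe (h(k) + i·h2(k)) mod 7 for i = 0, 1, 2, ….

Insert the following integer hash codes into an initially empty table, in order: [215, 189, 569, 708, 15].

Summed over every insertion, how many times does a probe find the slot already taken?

215: h=5 => slot 5
189: h=0 => slot 0
569: h=2 => slot 2
708: h=1 => slot 1
15: h=1, h2=4, probe 1,5,2,6 => slot 6
Table: [189, 708, 569, _, _, 215, 15]

3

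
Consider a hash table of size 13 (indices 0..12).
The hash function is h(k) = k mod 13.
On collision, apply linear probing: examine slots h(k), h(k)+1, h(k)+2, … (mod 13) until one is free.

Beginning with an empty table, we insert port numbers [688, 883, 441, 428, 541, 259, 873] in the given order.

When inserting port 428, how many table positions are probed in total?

4

Insert 688: h=12, slot 12 empty → index 12.
Insert 883: h=12, slot 12 occupied → index 0.
Insert 441: h=12, slots 12,0 occupied → index 1.
Insert 428: h=12, slots 12,0,1 occupied → index 2.
Insert 541: h=8, slot 8 empty → index 8.
Insert 259: h=12, slots 12,0,1,2 occupied → index 3.
Insert 873: h=2, slots 2,3 occupied → index 4.
Table: [883, 441, 428, 259, 873, —, —, —, 541, —, —, —, 688]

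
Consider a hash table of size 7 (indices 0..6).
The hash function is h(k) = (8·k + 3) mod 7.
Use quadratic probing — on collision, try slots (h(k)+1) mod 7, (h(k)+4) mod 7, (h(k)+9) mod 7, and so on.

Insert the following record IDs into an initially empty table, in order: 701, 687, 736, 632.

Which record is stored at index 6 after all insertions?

632

701 hashes to 4; slot 4 is free → place at 4.
687 hashes to 4; 4 taken → place at 5.
736 hashes to 4; 4,5 taken → place at 1.
632 hashes to 5; 5 taken → place at 6.
Table: [—, 736, —, —, 701, 687, 632]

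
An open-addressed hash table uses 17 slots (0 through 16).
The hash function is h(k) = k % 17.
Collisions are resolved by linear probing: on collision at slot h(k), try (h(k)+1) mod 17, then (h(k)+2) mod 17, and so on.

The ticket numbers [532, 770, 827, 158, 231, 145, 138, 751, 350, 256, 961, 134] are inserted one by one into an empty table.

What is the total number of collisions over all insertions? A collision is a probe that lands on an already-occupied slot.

9

Insert 532: h=5, slot 5 empty → index 5.
Insert 770: h=5, slot 5 occupied → index 6.
Insert 827: h=11, slot 11 empty → index 11.
Insert 158: h=5, slots 5,6 occupied → index 7.
Insert 231: h=10, slot 10 empty → index 10.
Insert 145: h=9, slot 9 empty → index 9.
Insert 138: h=2, slot 2 empty → index 2.
Insert 751: h=3, slot 3 empty → index 3.
Insert 350: h=10, slots 10,11 occupied → index 12.
Insert 256: h=1, slot 1 empty → index 1.
Insert 961: h=9, slots 9,10,11,12 occupied → index 13.
Insert 134: h=15, slot 15 empty → index 15.
Table: [-, 256, 138, 751, -, 532, 770, 158, -, 145, 231, 827, 350, 961, -, 134, -]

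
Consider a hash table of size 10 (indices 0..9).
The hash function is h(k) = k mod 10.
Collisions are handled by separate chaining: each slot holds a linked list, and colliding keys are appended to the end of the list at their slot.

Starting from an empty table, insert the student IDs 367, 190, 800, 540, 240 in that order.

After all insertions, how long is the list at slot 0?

Insert 367: h=7, bucket 7 empty -> new chain.
Insert 190: h=0, bucket 0 empty -> new chain.
Insert 800: h=0, bucket 0 nonempty -> append to chain.
Insert 540: h=0, bucket 0 nonempty -> append to chain.
Insert 240: h=0, bucket 0 nonempty -> append to chain.
Final buckets:
0: 190 -> 800 -> 540 -> 240
1: ∅
2: ∅
3: ∅
4: ∅
5: ∅
6: ∅
7: 367
8: ∅
9: ∅

4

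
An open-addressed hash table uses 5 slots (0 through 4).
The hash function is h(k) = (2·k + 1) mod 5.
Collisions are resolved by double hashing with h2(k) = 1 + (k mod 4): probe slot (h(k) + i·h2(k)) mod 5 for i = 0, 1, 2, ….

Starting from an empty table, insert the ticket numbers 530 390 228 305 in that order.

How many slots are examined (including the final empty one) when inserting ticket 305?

530: h=1 → slot 1
390: h=1, h2=3, probe 1,4 → slot 4
228: h=2 → slot 2
305: h=1, h2=2, probe 1,3 → slot 3
Table: [-, 530, 228, 305, 390]

2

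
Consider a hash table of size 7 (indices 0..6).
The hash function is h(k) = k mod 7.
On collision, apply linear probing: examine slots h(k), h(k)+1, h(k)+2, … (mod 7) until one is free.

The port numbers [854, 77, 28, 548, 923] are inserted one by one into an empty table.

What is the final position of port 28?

2

854 hashes to 0; slot 0 is free => place at 0.
77 hashes to 0; 0 taken => place at 1.
28 hashes to 0; 0,1 taken => place at 2.
548 hashes to 2; 2 taken => place at 3.
923 hashes to 6; slot 6 is free => place at 6.
Table: [854, 77, 28, 548, _, _, 923]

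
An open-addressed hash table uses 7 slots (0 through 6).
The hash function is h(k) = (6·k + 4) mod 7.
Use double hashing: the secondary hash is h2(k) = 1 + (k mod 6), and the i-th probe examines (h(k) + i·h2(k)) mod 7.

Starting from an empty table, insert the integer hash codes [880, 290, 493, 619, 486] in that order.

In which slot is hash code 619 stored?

Insert 880: h=6, slot 6 empty → index 6.
Insert 290: h=1, slot 1 empty → index 1.
Insert 493: h=1, h2=2, slot 1 occupied → index 3.
Insert 619: h=1, h2=2, slots 1,3 occupied → index 5.
Insert 486: h=1, h2=1, slot 1 occupied → index 2.
Table: [—, 290, 486, 493, —, 619, 880]

5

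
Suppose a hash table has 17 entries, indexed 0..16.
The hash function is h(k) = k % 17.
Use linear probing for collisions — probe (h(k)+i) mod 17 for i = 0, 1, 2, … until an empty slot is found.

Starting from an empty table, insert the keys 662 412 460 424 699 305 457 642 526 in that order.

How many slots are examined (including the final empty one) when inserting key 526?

662: h=16 → slot 16
412: h=4 → slot 4
460: h=1 → slot 1
424: h=16, probe 16,0 → slot 0
699: h=2 → slot 2
305: h=16, probe 16,0,1,2,3 → slot 3
457: h=15 → slot 15
642: h=13 → slot 13
526: h=16, probe 16,0,1,2,3,4,5 → slot 5
Table: [424, 460, 699, 305, 412, 526, -, -, -, -, -, -, -, 642, -, 457, 662]

7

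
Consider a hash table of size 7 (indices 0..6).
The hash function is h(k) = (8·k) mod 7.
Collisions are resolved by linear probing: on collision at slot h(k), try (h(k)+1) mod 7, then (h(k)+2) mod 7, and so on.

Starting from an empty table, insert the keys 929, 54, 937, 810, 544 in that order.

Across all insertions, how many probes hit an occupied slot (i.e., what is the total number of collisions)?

Insert 929: h=5, slot 5 empty => index 5.
Insert 54: h=5, slot 5 occupied => index 6.
Insert 937: h=6, slot 6 occupied => index 0.
Insert 810: h=5, slots 5,6,0 occupied => index 1.
Insert 544: h=5, slots 5,6,0,1 occupied => index 2.
Table: [937, 810, 544, -, -, 929, 54]

9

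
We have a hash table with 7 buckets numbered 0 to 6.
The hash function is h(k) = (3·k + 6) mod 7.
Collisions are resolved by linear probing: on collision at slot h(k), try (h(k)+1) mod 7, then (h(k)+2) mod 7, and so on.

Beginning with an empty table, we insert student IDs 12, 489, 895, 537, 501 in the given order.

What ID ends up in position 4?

12: h=0 → slot 0
489: h=3 → slot 3
895: h=3, probe 3,4 → slot 4
537: h=0, probe 0,1 → slot 1
501: h=4, probe 4,5 → slot 5
Table: [12, 537, —, 489, 895, 501, —]

895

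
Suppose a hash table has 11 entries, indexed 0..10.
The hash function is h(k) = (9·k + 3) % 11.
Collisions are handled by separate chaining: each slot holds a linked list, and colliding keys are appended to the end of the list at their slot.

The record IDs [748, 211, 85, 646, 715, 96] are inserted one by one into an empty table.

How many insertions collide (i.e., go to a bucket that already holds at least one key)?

3

Insert 748: h=3, bucket 3 empty -> new chain.
Insert 211: h=10, bucket 10 empty -> new chain.
Insert 85: h=9, bucket 9 empty -> new chain.
Insert 646: h=9, bucket 9 nonempty -> append to chain.
Insert 715: h=3, bucket 3 nonempty -> append to chain.
Insert 96: h=9, bucket 9 nonempty -> append to chain.
Final buckets:
0: -
1: -
2: -
3: 748 -> 715
4: -
5: -
6: -
7: -
8: -
9: 85 -> 646 -> 96
10: 211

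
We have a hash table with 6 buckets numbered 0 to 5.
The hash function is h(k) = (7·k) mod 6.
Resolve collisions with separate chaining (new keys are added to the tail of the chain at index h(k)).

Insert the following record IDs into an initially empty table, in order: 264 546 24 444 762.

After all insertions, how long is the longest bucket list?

5

Insert 264: h=0, bucket 0 empty → new chain.
Insert 546: h=0, bucket 0 nonempty → append to chain.
Insert 24: h=0, bucket 0 nonempty → append to chain.
Insert 444: h=0, bucket 0 nonempty → append to chain.
Insert 762: h=0, bucket 0 nonempty → append to chain.
Final buckets:
0: 264 -> 546 -> 24 -> 444 -> 762
1: _
2: _
3: _
4: _
5: _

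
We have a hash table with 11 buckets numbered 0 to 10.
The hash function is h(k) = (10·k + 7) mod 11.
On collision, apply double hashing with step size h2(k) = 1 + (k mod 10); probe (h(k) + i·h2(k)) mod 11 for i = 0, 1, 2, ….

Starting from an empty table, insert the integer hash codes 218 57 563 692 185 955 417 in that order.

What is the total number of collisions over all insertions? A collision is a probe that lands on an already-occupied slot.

218 hashes to 9; slot 9 is free → place at 9.
57 hashes to 5; slot 5 is free → place at 5.
563 hashes to 5, h2=4; 5,9 taken → place at 2.
692 hashes to 8; slot 8 is free → place at 8.
185 hashes to 9, h2=6; 9 taken → place at 4.
955 hashes to 9, h2=6; 9,4 taken → place at 10.
417 hashes to 8, h2=8; 8,5,2,10 taken → place at 7.
Table: [., ., 563, ., 185, 57, ., 417, 692, 218, 955]

9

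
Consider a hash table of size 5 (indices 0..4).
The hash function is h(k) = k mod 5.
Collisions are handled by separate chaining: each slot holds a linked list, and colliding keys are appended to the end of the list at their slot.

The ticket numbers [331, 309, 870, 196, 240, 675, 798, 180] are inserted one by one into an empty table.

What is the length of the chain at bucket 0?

331 → bucket 1
309 → bucket 4
870 → bucket 0
196 → bucket 1 (collision)
240 → bucket 0 (collision)
675 → bucket 0 (collision)
798 → bucket 3
180 → bucket 0 (collision)
Final buckets:
0: 870 -> 240 -> 675 -> 180
1: 331 -> 196
2: ∅
3: 798
4: 309

4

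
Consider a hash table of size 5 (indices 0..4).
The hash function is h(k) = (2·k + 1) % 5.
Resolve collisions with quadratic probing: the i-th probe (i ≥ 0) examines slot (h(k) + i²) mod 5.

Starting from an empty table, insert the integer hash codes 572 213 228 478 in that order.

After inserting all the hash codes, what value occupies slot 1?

572: h=0 => slot 0
213: h=2 => slot 2
228: h=2, probe 2,3 => slot 3
478: h=2, probe 2,3,1 => slot 1
Table: [572, 478, 213, 228, _]

478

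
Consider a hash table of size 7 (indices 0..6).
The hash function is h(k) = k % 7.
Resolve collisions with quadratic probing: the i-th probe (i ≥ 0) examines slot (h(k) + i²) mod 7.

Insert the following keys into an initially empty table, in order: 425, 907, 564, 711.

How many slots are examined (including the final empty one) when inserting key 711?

4

425 hashes to 5; slot 5 is free -> place at 5.
907 hashes to 4; slot 4 is free -> place at 4.
564 hashes to 4; 4,5 taken -> place at 1.
711 hashes to 4; 4,5,1 taken -> place at 6.
Table: [-, 564, -, -, 907, 425, 711]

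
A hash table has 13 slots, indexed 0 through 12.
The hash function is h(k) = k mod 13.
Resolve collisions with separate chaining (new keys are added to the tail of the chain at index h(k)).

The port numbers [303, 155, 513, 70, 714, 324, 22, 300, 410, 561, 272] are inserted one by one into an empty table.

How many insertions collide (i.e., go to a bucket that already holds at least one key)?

3

303 -> bucket 4
155 -> bucket 12
513 -> bucket 6
70 -> bucket 5
714 -> bucket 12 (collision)
324 -> bucket 12 (collision)
22 -> bucket 9
300 -> bucket 1
410 -> bucket 7
561 -> bucket 2
272 -> bucket 12 (collision)
Final buckets:
0: —
1: 300
2: 561
3: —
4: 303
5: 70
6: 513
7: 410
8: —
9: 22
10: —
11: —
12: 155 -> 714 -> 324 -> 272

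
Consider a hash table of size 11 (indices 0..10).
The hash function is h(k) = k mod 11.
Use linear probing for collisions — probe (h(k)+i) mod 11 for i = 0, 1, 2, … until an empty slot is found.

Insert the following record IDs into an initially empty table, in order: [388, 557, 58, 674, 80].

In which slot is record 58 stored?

388 hashes to 3; slot 3 is free → place at 3.
557 hashes to 7; slot 7 is free → place at 7.
58 hashes to 3; 3 taken → place at 4.
674 hashes to 3; 3,4 taken → place at 5.
80 hashes to 3; 3,4,5 taken → place at 6.
Table: [., ., ., 388, 58, 674, 80, 557, ., ., .]

4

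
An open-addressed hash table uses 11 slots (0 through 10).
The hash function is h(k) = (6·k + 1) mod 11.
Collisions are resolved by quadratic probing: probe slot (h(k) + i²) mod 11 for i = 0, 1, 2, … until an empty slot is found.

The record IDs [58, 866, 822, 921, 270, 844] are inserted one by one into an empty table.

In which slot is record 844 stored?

58 hashes to 8; slot 8 is free => place at 8.
866 hashes to 5; slot 5 is free => place at 5.
822 hashes to 5; 5 taken => place at 6.
921 hashes to 5; 5,6 taken => place at 9.
270 hashes to 4; slot 4 is free => place at 4.
844 hashes to 5; 5,6,9 taken => place at 3.
Table: [—, —, —, 844, 270, 866, 822, —, 58, 921, —]

3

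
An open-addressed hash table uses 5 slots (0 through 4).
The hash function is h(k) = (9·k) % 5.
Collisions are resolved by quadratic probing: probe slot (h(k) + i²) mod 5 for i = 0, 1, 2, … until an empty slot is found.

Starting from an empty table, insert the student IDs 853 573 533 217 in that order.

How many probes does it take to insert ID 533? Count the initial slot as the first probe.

3

Insert 853: h=2, slot 2 empty -> index 2.
Insert 573: h=2, slot 2 occupied -> index 3.
Insert 533: h=2, slots 2,3 occupied -> index 1.
Insert 217: h=3, slot 3 occupied -> index 4.
Table: [-, 533, 853, 573, 217]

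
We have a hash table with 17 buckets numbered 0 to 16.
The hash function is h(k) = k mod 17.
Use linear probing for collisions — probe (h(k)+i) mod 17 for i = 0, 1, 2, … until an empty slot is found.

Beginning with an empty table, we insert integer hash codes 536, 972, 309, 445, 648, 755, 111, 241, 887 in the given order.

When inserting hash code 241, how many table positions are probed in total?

4

536: h=9 -> slot 9
972: h=3 -> slot 3
309: h=3, probe 3,4 -> slot 4
445: h=3, probe 3,4,5 -> slot 5
648: h=2 -> slot 2
755: h=7 -> slot 7
111: h=9, probe 9,10 -> slot 10
241: h=3, probe 3,4,5,6 -> slot 6
887: h=3, probe 3,4,5,6,7,8 -> slot 8
Table: [—, —, 648, 972, 309, 445, 241, 755, 887, 536, 111, —, —, —, —, —, —]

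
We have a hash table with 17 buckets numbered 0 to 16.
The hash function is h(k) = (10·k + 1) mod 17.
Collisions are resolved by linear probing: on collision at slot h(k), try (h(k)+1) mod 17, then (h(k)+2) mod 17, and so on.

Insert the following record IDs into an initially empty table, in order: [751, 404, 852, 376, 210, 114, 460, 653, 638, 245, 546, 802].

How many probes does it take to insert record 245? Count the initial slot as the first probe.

5

751 hashes to 14; slot 14 is free => place at 14.
404 hashes to 12; slot 12 is free => place at 12.
852 hashes to 4; slot 4 is free => place at 4.
376 hashes to 4; 4 taken => place at 5.
210 hashes to 10; slot 10 is free => place at 10.
114 hashes to 2; slot 2 is free => place at 2.
460 hashes to 11; slot 11 is free => place at 11.
653 hashes to 3; slot 3 is free => place at 3.
638 hashes to 6; slot 6 is free => place at 6.
245 hashes to 3; 3,4,5,6 taken => place at 7.
546 hashes to 4; 4,5,6,7 taken => place at 8.
802 hashes to 14; 14 taken => place at 15.
Table: [—, —, 114, 653, 852, 376, 638, 245, 546, —, 210, 460, 404, —, 751, 802, —]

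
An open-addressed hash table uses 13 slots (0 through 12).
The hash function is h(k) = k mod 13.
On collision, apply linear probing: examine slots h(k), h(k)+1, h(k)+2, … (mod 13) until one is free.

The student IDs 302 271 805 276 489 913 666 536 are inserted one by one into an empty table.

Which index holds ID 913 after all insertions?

302 hashes to 3; slot 3 is free → place at 3.
271 hashes to 11; slot 11 is free → place at 11.
805 hashes to 12; slot 12 is free → place at 12.
276 hashes to 3; 3 taken → place at 4.
489 hashes to 8; slot 8 is free → place at 8.
913 hashes to 3; 3,4 taken → place at 5.
666 hashes to 3; 3,4,5 taken → place at 6.
536 hashes to 3; 3,4,5,6 taken → place at 7.
Table: [., ., ., 302, 276, 913, 666, 536, 489, ., ., 271, 805]

5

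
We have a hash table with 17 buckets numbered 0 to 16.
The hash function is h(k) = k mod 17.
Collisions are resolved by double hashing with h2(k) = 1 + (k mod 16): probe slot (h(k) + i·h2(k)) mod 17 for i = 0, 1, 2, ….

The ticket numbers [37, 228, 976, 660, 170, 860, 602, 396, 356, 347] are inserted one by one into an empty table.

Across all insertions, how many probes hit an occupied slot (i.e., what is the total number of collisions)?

Insert 37: h=3, slot 3 empty → index 3.
Insert 228: h=7, slot 7 empty → index 7.
Insert 976: h=7, h2=1, slot 7 occupied → index 8.
Insert 660: h=14, slot 14 empty → index 14.
Insert 170: h=0, slot 0 empty → index 0.
Insert 860: h=10, slot 10 empty → index 10.
Insert 602: h=7, h2=11, slot 7 occupied → index 1.
Insert 396: h=5, slot 5 empty → index 5.
Insert 356: h=16, slot 16 empty → index 16.
Insert 347: h=7, h2=12, slot 7 occupied → index 2.
Table: [170, 602, 347, 37, -, 396, -, 228, 976, -, 860, -, -, -, 660, -, 356]

3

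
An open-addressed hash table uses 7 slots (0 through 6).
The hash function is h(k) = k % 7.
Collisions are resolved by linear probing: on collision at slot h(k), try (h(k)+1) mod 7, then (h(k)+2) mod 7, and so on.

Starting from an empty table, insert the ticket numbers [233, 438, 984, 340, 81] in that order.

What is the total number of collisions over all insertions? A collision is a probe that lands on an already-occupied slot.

233: h=2 → slot 2
438: h=4 → slot 4
984: h=4, probe 4,5 → slot 5
340: h=4, probe 4,5,6 → slot 6
81: h=4, probe 4,5,6,0 → slot 0
Table: [81, -, 233, -, 438, 984, 340]

6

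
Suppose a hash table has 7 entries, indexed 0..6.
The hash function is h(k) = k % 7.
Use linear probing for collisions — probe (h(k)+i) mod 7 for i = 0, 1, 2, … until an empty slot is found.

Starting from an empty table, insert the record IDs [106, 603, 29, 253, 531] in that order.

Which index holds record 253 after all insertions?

Insert 106: h=1, slot 1 empty → index 1.
Insert 603: h=1, slot 1 occupied → index 2.
Insert 29: h=1, slots 1,2 occupied → index 3.
Insert 253: h=1, slots 1,2,3 occupied → index 4.
Insert 531: h=6, slot 6 empty → index 6.
Table: [—, 106, 603, 29, 253, —, 531]

4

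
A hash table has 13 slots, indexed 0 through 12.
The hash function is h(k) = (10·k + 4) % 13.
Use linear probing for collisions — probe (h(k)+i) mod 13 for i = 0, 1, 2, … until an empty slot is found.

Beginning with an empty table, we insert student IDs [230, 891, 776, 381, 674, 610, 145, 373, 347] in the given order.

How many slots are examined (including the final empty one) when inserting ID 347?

230: h=3 → slot 3
891: h=9 → slot 9
776: h=3, probe 3,4 → slot 4
381: h=5 → slot 5
674: h=10 → slot 10
610: h=7 → slot 7
145: h=11 → slot 11
373: h=3, probe 3,4,5,6 → slot 6
347: h=3, probe 3,4,5,6,7,8 → slot 8
Table: [_, _, _, 230, 776, 381, 373, 610, 347, 891, 674, 145, _]

6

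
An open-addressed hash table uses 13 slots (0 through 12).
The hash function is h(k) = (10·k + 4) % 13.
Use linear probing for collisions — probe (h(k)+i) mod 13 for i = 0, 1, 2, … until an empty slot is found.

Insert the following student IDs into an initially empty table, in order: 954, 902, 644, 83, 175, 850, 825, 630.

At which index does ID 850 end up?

954: h=2 → slot 2
902: h=2, probe 2,3 → slot 3
644: h=9 → slot 9
83: h=2, probe 2,3,4 → slot 4
175: h=12 → slot 12
850: h=2, probe 2,3,4,5 → slot 5
825: h=12, probe 12,0 → slot 0
630: h=12, probe 12,0,1 → slot 1
Table: [825, 630, 954, 902, 83, 850, ., ., ., 644, ., ., 175]

5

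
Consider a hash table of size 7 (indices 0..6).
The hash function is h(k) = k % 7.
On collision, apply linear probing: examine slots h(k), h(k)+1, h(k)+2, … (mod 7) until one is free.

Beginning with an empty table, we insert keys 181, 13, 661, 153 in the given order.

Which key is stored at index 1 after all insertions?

Insert 181: h=6, slot 6 empty -> index 6.
Insert 13: h=6, slot 6 occupied -> index 0.
Insert 661: h=3, slot 3 empty -> index 3.
Insert 153: h=6, slots 6,0 occupied -> index 1.
Table: [13, 153, _, 661, _, _, 181]

153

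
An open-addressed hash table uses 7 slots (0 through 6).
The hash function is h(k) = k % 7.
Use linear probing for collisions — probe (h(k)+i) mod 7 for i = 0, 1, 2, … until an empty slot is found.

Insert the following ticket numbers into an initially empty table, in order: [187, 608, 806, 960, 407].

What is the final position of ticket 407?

3

187: h=5 => slot 5
608: h=6 => slot 6
806: h=1 => slot 1
960: h=1, probe 1,2 => slot 2
407: h=1, probe 1,2,3 => slot 3
Table: [_, 806, 960, 407, _, 187, 608]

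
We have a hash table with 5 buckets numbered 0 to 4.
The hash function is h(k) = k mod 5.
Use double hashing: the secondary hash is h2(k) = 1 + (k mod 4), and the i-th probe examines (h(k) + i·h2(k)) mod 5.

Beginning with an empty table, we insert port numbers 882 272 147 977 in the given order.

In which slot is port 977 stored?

882: h=2 => slot 2
272: h=2, h2=1, probe 2,3 => slot 3
147: h=2, h2=4, probe 2,1 => slot 1
977: h=2, h2=2, probe 2,4 => slot 4
Table: [—, 147, 882, 272, 977]

4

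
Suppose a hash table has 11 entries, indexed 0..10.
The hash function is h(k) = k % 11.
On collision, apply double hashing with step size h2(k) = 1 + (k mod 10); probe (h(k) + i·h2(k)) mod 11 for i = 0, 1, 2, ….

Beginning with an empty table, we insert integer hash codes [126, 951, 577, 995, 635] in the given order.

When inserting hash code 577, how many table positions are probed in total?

2

126 hashes to 5; slot 5 is free -> place at 5.
951 hashes to 5, h2=2; 5 taken -> place at 7.
577 hashes to 5, h2=8; 5 taken -> place at 2.
995 hashes to 5, h2=6; 5 taken -> place at 0.
635 hashes to 8; slot 8 is free -> place at 8.
Table: [995, ., 577, ., ., 126, ., 951, 635, ., .]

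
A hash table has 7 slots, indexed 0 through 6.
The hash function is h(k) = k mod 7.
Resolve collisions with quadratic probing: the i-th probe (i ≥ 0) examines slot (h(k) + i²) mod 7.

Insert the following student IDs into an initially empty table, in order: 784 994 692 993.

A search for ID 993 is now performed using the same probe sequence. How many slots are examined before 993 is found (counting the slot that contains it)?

784 hashes to 0; slot 0 is free => place at 0.
994 hashes to 0; 0 taken => place at 1.
692 hashes to 6; slot 6 is free => place at 6.
993 hashes to 6; 6,0 taken => place at 3.
Table: [784, 994, -, 993, -, -, 692]
Lookup 993: h=6, probe 6,0,3 → found at 3.

3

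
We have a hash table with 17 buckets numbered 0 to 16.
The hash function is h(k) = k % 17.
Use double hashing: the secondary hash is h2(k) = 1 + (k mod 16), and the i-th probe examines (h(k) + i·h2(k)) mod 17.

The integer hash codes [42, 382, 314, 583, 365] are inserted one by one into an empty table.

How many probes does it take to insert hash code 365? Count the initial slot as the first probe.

4

Insert 42: h=8, slot 8 empty => index 8.
Insert 382: h=8, h2=15, slot 8 occupied => index 6.
Insert 314: h=8, h2=11, slot 8 occupied => index 2.
Insert 583: h=5, slot 5 empty => index 5.
Insert 365: h=8, h2=14, slots 8,5,2 occupied => index 16.
Table: [∅, ∅, 314, ∅, ∅, 583, 382, ∅, 42, ∅, ∅, ∅, ∅, ∅, ∅, ∅, 365]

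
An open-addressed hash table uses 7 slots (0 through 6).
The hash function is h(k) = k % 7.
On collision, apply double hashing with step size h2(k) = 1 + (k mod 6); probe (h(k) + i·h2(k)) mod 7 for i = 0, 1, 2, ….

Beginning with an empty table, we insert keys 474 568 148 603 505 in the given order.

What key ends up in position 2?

603

Insert 474: h=5, slot 5 empty -> index 5.
Insert 568: h=1, slot 1 empty -> index 1.
Insert 148: h=1, h2=5, slot 1 occupied -> index 6.
Insert 603: h=1, h2=4, slots 1,5 occupied -> index 2.
Insert 505: h=1, h2=2, slot 1 occupied -> index 3.
Table: [∅, 568, 603, 505, ∅, 474, 148]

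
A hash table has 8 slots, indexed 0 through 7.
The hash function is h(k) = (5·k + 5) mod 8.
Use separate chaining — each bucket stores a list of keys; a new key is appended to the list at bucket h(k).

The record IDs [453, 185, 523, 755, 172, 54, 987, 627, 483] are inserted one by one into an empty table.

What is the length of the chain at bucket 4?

453 → bucket 6
185 → bucket 2
523 → bucket 4
755 → bucket 4 (collision)
172 → bucket 1
54 → bucket 3
987 → bucket 4 (collision)
627 → bucket 4 (collision)
483 → bucket 4 (collision)
Final buckets:
0: -
1: 172
2: 185
3: 54
4: 523 -> 755 -> 987 -> 627 -> 483
5: -
6: 453
7: -

5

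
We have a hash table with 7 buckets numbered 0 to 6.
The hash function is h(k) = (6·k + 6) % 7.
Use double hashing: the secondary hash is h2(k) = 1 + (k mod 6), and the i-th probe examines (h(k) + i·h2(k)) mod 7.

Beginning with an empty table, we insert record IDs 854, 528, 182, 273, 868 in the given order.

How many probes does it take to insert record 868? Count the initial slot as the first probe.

854: h=6 => slot 6
528: h=3 => slot 3
182: h=6, h2=3, probe 6,2 => slot 2
273: h=6, h2=4, probe 6,3,0 => slot 0
868: h=6, h2=5, probe 6,4 => slot 4
Table: [273, ∅, 182, 528, 868, ∅, 854]

2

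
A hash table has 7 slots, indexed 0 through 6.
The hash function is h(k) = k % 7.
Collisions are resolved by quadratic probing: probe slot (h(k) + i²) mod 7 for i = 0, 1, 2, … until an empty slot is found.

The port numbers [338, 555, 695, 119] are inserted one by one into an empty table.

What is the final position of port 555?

Insert 338: h=2, slot 2 empty -> index 2.
Insert 555: h=2, slot 2 occupied -> index 3.
Insert 695: h=2, slots 2,3 occupied -> index 6.
Insert 119: h=0, slot 0 empty -> index 0.
Table: [119, _, 338, 555, _, _, 695]

3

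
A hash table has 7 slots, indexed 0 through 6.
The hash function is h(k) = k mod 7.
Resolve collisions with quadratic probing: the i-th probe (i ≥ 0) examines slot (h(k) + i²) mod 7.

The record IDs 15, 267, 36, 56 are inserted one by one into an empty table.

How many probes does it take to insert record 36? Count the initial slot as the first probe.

3

Insert 15: h=1, slot 1 empty → index 1.
Insert 267: h=1, slot 1 occupied → index 2.
Insert 36: h=1, slots 1,2 occupied → index 5.
Insert 56: h=0, slot 0 empty → index 0.
Table: [56, 15, 267, _, _, 36, _]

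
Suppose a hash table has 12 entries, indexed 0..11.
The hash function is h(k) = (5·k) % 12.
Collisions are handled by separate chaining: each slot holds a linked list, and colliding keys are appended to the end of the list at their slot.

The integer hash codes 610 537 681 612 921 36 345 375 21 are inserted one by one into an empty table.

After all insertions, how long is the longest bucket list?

Insert 610: h=2, bucket 2 empty -> new chain.
Insert 537: h=9, bucket 9 empty -> new chain.
Insert 681: h=9, bucket 9 nonempty -> append to chain.
Insert 612: h=0, bucket 0 empty -> new chain.
Insert 921: h=9, bucket 9 nonempty -> append to chain.
Insert 36: h=0, bucket 0 nonempty -> append to chain.
Insert 345: h=9, bucket 9 nonempty -> append to chain.
Insert 375: h=3, bucket 3 empty -> new chain.
Insert 21: h=9, bucket 9 nonempty -> append to chain.
Final buckets:
0: 612 -> 36
1: -
2: 610
3: 375
4: -
5: -
6: -
7: -
8: -
9: 537 -> 681 -> 921 -> 345 -> 21
10: -
11: -

5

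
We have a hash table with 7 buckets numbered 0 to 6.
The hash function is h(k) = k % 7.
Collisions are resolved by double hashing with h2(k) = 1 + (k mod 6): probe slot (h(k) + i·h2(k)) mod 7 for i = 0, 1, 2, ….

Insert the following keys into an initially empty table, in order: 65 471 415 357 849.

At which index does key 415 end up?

Insert 65: h=2, slot 2 empty -> index 2.
Insert 471: h=2, h2=4, slot 2 occupied -> index 6.
Insert 415: h=2, h2=2, slot 2 occupied -> index 4.
Insert 357: h=0, slot 0 empty -> index 0.
Insert 849: h=2, h2=4, slots 2,6 occupied -> index 3.
Table: [357, —, 65, 849, 415, —, 471]

4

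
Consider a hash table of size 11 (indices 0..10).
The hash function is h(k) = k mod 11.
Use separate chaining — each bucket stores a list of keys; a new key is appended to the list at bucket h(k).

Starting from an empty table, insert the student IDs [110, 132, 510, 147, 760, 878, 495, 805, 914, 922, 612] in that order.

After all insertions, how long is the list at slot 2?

Insert 110: h=0, bucket 0 empty → new chain.
Insert 132: h=0, bucket 0 nonempty → append to chain.
Insert 510: h=4, bucket 4 empty → new chain.
Insert 147: h=4, bucket 4 nonempty → append to chain.
Insert 760: h=1, bucket 1 empty → new chain.
Insert 878: h=9, bucket 9 empty → new chain.
Insert 495: h=0, bucket 0 nonempty → append to chain.
Insert 805: h=2, bucket 2 empty → new chain.
Insert 914: h=1, bucket 1 nonempty → append to chain.
Insert 922: h=9, bucket 9 nonempty → append to chain.
Insert 612: h=7, bucket 7 empty → new chain.
Final buckets:
0: 110 -> 132 -> 495
1: 760 -> 914
2: 805
3: .
4: 510 -> 147
5: .
6: .
7: 612
8: .
9: 878 -> 922
10: .

1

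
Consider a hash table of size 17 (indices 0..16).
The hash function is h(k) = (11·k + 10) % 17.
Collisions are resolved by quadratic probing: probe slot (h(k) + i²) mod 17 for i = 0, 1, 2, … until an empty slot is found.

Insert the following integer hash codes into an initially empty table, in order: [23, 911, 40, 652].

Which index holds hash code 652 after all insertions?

12

23 hashes to 8; slot 8 is free → place at 8.
911 hashes to 1; slot 1 is free → place at 1.
40 hashes to 8; 8 taken → place at 9.
652 hashes to 8; 8,9 taken → place at 12.
Table: [∅, 911, ∅, ∅, ∅, ∅, ∅, ∅, 23, 40, ∅, ∅, 652, ∅, ∅, ∅, ∅]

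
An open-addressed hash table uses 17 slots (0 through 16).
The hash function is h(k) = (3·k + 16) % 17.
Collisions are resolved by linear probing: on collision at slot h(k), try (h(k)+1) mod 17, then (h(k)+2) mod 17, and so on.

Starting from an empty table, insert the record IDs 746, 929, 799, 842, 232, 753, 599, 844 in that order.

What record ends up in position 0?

232

746: h=10 => slot 10
929: h=15 => slot 15
799: h=16 => slot 16
842: h=9 => slot 9
232: h=15, probe 15,16,0 => slot 0
753: h=14 => slot 14
599: h=11 => slot 11
844: h=15, probe 15,16,0,1 => slot 1
Table: [232, 844, _, _, _, _, _, _, _, 842, 746, 599, _, _, 753, 929, 799]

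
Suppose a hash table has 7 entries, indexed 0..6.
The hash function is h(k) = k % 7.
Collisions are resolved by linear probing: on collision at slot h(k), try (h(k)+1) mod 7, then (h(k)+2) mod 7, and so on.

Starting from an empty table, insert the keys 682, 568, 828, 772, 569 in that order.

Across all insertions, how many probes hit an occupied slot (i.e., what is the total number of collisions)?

682: h=3 -> slot 3
568: h=1 -> slot 1
828: h=2 -> slot 2
772: h=2, probe 2,3,4 -> slot 4
569: h=2, probe 2,3,4,5 -> slot 5
Table: [-, 568, 828, 682, 772, 569, -]

5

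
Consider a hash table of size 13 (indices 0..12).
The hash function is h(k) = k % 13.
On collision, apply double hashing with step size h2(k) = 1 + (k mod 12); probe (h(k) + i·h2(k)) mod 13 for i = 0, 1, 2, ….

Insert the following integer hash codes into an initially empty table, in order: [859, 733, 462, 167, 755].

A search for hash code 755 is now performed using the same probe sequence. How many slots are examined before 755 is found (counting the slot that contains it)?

2

859 hashes to 1; slot 1 is free → place at 1.
733 hashes to 5; slot 5 is free → place at 5.
462 hashes to 7; slot 7 is free → place at 7.
167 hashes to 11; slot 11 is free → place at 11.
755 hashes to 1, h2=12; 1 taken → place at 0.
Table: [755, 859, ∅, ∅, ∅, 733, ∅, 462, ∅, ∅, ∅, 167, ∅]
Lookup 755: h=1, h2=12, probe 1,0 → found at 0.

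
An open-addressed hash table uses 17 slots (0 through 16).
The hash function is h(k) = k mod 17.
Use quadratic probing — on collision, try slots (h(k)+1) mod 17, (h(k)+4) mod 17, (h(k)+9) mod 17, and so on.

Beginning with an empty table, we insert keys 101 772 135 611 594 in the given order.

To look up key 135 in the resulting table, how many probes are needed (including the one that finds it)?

Insert 101: h=16, slot 16 empty -> index 16.
Insert 772: h=7, slot 7 empty -> index 7.
Insert 135: h=16, slot 16 occupied -> index 0.
Insert 611: h=16, slots 16,0 occupied -> index 3.
Insert 594: h=16, slots 16,0,3 occupied -> index 8.
Table: [135, ∅, ∅, 611, ∅, ∅, ∅, 772, 594, ∅, ∅, ∅, ∅, ∅, ∅, ∅, 101]
Lookup 135: h=16, probe 16,0 → found at 0.

2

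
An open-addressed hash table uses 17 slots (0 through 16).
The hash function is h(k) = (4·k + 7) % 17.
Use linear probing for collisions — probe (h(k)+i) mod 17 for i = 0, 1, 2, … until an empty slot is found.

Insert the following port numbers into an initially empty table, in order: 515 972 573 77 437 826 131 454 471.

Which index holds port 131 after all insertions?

Insert 515: h=10, slot 10 empty -> index 10.
Insert 972: h=2, slot 2 empty -> index 2.
Insert 573: h=4, slot 4 empty -> index 4.
Insert 77: h=9, slot 9 empty -> index 9.
Insert 437: h=4, slot 4 occupied -> index 5.
Insert 826: h=13, slot 13 empty -> index 13.
Insert 131: h=4, slots 4,5 occupied -> index 6.
Insert 454: h=4, slots 4,5,6 occupied -> index 7.
Insert 471: h=4, slots 4,5,6,7 occupied -> index 8.
Table: [∅, ∅, 972, ∅, 573, 437, 131, 454, 471, 77, 515, ∅, ∅, 826, ∅, ∅, ∅]

6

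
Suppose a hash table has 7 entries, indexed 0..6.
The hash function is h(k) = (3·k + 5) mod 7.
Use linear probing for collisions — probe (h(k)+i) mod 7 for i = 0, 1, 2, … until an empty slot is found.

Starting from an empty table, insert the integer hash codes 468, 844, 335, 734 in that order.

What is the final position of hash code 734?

Insert 468: h=2, slot 2 empty -> index 2.
Insert 844: h=3, slot 3 empty -> index 3.
Insert 335: h=2, slots 2,3 occupied -> index 4.
Insert 734: h=2, slots 2,3,4 occupied -> index 5.
Table: [—, —, 468, 844, 335, 734, —]

5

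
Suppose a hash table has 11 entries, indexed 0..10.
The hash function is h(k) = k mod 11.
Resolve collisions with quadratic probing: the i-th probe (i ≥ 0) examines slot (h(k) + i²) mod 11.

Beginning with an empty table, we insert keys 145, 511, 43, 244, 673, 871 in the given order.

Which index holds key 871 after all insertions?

Insert 145: h=2, slot 2 empty => index 2.
Insert 511: h=5, slot 5 empty => index 5.
Insert 43: h=10, slot 10 empty => index 10.
Insert 244: h=2, slot 2 occupied => index 3.
Insert 673: h=2, slots 2,3 occupied => index 6.
Insert 871: h=2, slots 2,3,6 occupied => index 0.
Table: [871, -, 145, 244, -, 511, 673, -, -, -, 43]

0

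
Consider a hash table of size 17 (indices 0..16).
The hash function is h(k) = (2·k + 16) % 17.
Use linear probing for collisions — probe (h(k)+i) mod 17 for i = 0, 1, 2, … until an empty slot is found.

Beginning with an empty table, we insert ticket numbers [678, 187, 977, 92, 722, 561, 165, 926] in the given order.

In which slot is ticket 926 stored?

Insert 678: h=12, slot 12 empty → index 12.
Insert 187: h=16, slot 16 empty → index 16.
Insert 977: h=15, slot 15 empty → index 15.
Insert 92: h=13, slot 13 empty → index 13.
Insert 722: h=15, slots 15,16 occupied → index 0.
Insert 561: h=16, slots 16,0 occupied → index 1.
Insert 165: h=6, slot 6 empty → index 6.
Insert 926: h=15, slots 15,16,0,1 occupied → index 2.
Table: [722, 561, 926, -, -, -, 165, -, -, -, -, -, 678, 92, -, 977, 187]

2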